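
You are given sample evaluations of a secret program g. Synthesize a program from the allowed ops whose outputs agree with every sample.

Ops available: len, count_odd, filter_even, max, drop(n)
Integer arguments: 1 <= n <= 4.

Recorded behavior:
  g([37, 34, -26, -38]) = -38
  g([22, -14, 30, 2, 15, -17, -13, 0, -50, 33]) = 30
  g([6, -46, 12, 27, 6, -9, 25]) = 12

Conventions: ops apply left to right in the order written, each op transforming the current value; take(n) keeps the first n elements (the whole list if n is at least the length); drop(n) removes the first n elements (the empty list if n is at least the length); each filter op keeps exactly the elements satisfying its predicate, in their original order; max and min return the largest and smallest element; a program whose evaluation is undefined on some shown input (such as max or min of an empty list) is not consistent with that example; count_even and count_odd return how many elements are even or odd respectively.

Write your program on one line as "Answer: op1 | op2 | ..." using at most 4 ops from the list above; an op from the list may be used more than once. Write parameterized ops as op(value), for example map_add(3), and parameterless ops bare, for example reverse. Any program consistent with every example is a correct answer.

filter_even | drop(2) | max

Check, running the answer program on each example:
  [37, 34, -26, -38] -> [34, -26, -38] -> [-38] -> -38
  [22, -14, 30, 2, 15, -17, -13, 0, -50, 33] -> [22, -14, 30, 2, 0, -50] -> [30, 2, 0, -50] -> 30
  [6, -46, 12, 27, 6, -9, 25] -> [6, -46, 12, 6] -> [12, 6] -> 12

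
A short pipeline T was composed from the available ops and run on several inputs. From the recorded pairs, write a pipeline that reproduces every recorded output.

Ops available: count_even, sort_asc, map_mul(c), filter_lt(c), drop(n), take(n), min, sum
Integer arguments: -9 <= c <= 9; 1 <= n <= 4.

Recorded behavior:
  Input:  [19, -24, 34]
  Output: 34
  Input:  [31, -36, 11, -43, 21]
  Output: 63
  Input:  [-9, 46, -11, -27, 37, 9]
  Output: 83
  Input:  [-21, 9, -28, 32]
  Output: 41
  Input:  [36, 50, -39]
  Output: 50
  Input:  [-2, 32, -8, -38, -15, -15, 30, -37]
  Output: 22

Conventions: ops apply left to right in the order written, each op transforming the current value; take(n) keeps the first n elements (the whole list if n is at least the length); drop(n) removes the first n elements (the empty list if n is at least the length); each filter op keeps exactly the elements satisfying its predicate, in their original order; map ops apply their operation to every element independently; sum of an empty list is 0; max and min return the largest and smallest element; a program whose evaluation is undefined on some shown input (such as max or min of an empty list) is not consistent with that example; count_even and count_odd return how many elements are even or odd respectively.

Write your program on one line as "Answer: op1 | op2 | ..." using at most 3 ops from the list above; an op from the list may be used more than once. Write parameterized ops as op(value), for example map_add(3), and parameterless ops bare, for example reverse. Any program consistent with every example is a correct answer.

sort_asc | drop(2) | sum

Check, running the answer program on each example:
  [19, -24, 34] -> [-24, 19, 34] -> [34] -> 34
  [31, -36, 11, -43, 21] -> [-43, -36, 11, 21, 31] -> [11, 21, 31] -> 63
  [-9, 46, -11, -27, 37, 9] -> [-27, -11, -9, 9, 37, 46] -> [-9, 9, 37, 46] -> 83
  [-21, 9, -28, 32] -> [-28, -21, 9, 32] -> [9, 32] -> 41
  [36, 50, -39] -> [-39, 36, 50] -> [50] -> 50
  [-2, 32, -8, -38, -15, -15, 30, -37] -> [-38, -37, -15, -15, -8, -2, 30, 32] -> [-15, -15, -8, -2, 30, 32] -> 22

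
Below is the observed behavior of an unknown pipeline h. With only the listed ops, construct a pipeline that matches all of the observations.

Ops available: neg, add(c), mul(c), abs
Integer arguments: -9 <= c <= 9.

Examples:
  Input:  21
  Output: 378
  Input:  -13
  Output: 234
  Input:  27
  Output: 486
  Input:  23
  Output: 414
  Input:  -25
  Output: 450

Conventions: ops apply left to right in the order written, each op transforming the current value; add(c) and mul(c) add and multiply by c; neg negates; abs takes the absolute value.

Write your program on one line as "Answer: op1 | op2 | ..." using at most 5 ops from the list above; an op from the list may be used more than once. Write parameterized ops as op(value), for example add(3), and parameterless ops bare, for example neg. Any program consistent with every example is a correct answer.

mul(-3) | abs | neg | mul(-6)

Check, running the answer program on each example:
  21 -> -63 -> 63 -> -63 -> 378
  -13 -> 39 -> 39 -> -39 -> 234
  27 -> -81 -> 81 -> -81 -> 486
  23 -> -69 -> 69 -> -69 -> 414
  -25 -> 75 -> 75 -> -75 -> 450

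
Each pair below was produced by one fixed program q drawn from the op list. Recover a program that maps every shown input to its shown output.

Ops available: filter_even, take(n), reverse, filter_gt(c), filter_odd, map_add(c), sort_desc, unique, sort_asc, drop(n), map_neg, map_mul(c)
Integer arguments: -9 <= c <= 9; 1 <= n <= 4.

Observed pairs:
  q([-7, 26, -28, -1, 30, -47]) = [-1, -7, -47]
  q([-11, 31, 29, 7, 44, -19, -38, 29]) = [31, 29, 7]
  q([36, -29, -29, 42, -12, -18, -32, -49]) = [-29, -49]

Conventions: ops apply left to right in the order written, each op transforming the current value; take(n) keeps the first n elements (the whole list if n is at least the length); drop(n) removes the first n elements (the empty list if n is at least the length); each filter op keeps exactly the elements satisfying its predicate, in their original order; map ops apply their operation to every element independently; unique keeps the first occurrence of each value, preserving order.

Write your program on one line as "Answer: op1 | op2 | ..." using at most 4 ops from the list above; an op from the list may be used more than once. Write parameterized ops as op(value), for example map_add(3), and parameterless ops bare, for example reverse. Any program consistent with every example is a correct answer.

filter_odd | sort_desc | take(4) | unique

Check, running the answer program on each example:
  [-7, 26, -28, -1, 30, -47] -> [-7, -1, -47] -> [-1, -7, -47] -> [-1, -7, -47] -> [-1, -7, -47]
  [-11, 31, 29, 7, 44, -19, -38, 29] -> [-11, 31, 29, 7, -19, 29] -> [31, 29, 29, 7, -11, -19] -> [31, 29, 29, 7] -> [31, 29, 7]
  [36, -29, -29, 42, -12, -18, -32, -49] -> [-29, -29, -49] -> [-29, -29, -49] -> [-29, -29, -49] -> [-29, -49]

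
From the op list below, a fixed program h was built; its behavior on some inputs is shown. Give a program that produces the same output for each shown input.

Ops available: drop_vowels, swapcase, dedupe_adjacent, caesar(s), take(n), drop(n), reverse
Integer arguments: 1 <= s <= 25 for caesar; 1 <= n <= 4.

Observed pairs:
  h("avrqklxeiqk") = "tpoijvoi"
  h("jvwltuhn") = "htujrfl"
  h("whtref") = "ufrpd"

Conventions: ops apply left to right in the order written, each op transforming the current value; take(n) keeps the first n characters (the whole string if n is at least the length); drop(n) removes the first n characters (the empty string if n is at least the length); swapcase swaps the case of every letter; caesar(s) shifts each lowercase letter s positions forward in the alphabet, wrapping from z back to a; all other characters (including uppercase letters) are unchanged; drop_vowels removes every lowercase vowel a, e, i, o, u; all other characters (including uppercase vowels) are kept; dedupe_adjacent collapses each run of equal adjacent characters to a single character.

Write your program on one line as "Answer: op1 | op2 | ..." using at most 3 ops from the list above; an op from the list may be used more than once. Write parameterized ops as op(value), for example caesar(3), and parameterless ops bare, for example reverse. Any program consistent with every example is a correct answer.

drop_vowels | caesar(24)

Check, running the answer program on each example:
  "avrqklxeiqk" -> "vrqklxqk" -> "tpoijvoi"
  "jvwltuhn" -> "jvwlthn" -> "htujrfl"
  "whtref" -> "whtrf" -> "ufrpd"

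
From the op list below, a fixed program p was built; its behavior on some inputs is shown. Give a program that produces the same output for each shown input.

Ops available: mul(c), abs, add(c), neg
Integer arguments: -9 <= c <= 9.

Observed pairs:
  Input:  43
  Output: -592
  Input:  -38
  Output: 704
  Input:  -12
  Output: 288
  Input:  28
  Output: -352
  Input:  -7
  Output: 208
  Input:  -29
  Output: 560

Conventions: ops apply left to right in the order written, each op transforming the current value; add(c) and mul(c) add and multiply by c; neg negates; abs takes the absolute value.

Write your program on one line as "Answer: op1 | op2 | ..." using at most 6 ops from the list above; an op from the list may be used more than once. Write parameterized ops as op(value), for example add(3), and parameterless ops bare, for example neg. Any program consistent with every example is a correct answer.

neg | add(6) | neg | mul(2) | mul(-8)

Check, running the answer program on each example:
  43 -> -43 -> -37 -> 37 -> 74 -> -592
  -38 -> 38 -> 44 -> -44 -> -88 -> 704
  -12 -> 12 -> 18 -> -18 -> -36 -> 288
  28 -> -28 -> -22 -> 22 -> 44 -> -352
  -7 -> 7 -> 13 -> -13 -> -26 -> 208
  -29 -> 29 -> 35 -> -35 -> -70 -> 560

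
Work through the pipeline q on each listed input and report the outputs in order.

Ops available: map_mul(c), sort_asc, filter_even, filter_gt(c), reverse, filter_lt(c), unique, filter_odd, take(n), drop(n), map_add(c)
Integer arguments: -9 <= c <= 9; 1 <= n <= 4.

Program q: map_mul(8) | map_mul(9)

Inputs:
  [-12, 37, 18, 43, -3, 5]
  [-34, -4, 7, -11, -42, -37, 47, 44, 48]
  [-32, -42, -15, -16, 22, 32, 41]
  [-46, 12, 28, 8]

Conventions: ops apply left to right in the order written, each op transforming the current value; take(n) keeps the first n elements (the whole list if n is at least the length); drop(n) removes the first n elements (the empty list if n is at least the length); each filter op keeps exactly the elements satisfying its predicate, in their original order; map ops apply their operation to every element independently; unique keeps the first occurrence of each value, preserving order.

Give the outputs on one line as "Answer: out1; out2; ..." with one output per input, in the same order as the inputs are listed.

[-864, 2664, 1296, 3096, -216, 360]; [-2448, -288, 504, -792, -3024, -2664, 3384, 3168, 3456]; [-2304, -3024, -1080, -1152, 1584, 2304, 2952]; [-3312, 864, 2016, 576]

Execution, op by op:
  [-12, 37, 18, 43, -3, 5] -> [-96, 296, 144, 344, -24, 40] -> [-864, 2664, 1296, 3096, -216, 360]
  [-34, -4, 7, -11, -42, -37, 47, 44, 48] -> [-272, -32, 56, -88, -336, -296, 376, 352, 384] -> [-2448, -288, 504, -792, -3024, -2664, 3384, 3168, 3456]
  [-32, -42, -15, -16, 22, 32, 41] -> [-256, -336, -120, -128, 176, 256, 328] -> [-2304, -3024, -1080, -1152, 1584, 2304, 2952]
  [-46, 12, 28, 8] -> [-368, 96, 224, 64] -> [-3312, 864, 2016, 576]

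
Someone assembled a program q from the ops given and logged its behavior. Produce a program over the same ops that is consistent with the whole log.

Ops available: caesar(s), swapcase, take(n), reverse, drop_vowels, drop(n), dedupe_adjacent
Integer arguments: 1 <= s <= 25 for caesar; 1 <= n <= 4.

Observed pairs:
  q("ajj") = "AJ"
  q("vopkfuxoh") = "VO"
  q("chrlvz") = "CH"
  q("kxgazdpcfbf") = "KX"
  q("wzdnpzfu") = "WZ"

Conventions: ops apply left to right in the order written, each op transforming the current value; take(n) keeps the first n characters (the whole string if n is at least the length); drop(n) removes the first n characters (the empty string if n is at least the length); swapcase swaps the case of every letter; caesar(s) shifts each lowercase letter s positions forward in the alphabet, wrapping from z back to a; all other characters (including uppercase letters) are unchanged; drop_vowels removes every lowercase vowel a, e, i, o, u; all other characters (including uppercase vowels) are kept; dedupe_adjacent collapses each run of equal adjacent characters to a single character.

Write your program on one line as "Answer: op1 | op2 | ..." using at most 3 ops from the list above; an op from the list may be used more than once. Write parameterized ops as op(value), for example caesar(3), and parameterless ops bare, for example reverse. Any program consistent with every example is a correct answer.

take(2) | swapcase

Check, running the answer program on each example:
  "ajj" -> "aj" -> "AJ"
  "vopkfuxoh" -> "vo" -> "VO"
  "chrlvz" -> "ch" -> "CH"
  "kxgazdpcfbf" -> "kx" -> "KX"
  "wzdnpzfu" -> "wz" -> "WZ"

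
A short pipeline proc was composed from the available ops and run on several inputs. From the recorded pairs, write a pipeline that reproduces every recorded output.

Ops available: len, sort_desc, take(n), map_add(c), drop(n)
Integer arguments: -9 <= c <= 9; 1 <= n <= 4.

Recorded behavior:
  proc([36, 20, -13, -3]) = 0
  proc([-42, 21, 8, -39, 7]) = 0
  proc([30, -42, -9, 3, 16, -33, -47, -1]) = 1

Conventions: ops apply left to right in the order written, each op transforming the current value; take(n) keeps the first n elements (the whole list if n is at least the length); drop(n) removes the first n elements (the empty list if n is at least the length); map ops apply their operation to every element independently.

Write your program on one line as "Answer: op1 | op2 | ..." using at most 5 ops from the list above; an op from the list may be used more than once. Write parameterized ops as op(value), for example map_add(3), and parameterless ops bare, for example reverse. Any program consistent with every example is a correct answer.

map_add(2) | drop(4) | drop(3) | len

Check, running the answer program on each example:
  [36, 20, -13, -3] -> [38, 22, -11, -1] -> [] -> [] -> 0
  [-42, 21, 8, -39, 7] -> [-40, 23, 10, -37, 9] -> [9] -> [] -> 0
  [30, -42, -9, 3, 16, -33, -47, -1] -> [32, -40, -7, 5, 18, -31, -45, 1] -> [18, -31, -45, 1] -> [1] -> 1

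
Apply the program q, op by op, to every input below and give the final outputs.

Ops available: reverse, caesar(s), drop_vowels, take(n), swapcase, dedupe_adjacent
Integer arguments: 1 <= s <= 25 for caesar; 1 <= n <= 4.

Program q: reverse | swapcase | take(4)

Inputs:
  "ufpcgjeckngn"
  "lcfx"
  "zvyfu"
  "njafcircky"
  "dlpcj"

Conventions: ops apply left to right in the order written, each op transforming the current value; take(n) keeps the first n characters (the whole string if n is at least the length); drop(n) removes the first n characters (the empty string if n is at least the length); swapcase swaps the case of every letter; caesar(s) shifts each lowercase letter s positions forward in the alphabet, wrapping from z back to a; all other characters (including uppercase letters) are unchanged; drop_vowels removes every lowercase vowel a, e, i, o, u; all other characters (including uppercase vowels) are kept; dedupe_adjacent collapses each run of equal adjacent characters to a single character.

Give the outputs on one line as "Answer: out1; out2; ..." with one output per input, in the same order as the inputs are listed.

"NGNK"; "XFCL"; "UFYV"; "YKCR"; "JCPL"

Execution, op by op:
  "ufpcgjeckngn" -> "ngnkcejgcpfu" -> "NGNKCEJGCPFU" -> "NGNK"
  "lcfx" -> "xfcl" -> "XFCL" -> "XFCL"
  "zvyfu" -> "ufyvz" -> "UFYVZ" -> "UFYV"
  "njafcircky" -> "ykcricfajn" -> "YKCRICFAJN" -> "YKCR"
  "dlpcj" -> "jcpld" -> "JCPLD" -> "JCPL"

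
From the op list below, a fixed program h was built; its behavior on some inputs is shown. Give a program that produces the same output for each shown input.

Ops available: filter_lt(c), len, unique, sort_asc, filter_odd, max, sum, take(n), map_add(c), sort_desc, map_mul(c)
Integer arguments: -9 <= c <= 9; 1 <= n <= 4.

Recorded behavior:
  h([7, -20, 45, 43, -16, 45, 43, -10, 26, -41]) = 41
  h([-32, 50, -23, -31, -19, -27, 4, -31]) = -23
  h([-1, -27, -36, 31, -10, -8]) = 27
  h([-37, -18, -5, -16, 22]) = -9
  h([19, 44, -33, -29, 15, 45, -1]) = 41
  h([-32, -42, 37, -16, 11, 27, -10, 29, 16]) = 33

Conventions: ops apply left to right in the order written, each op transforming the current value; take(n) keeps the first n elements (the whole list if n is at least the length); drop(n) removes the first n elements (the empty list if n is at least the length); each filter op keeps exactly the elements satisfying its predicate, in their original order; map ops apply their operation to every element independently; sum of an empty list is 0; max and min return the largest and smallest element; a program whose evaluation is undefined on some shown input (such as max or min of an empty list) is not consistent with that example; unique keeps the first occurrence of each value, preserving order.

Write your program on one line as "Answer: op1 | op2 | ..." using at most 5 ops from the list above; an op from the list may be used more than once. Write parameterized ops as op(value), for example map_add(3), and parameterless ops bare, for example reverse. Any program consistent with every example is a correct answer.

map_add(-4) | unique | filter_odd | max

Check, running the answer program on each example:
  [7, -20, 45, 43, -16, 45, 43, -10, 26, -41] -> [3, -24, 41, 39, -20, 41, 39, -14, 22, -45] -> [3, -24, 41, 39, -20, -14, 22, -45] -> [3, 41, 39, -45] -> 41
  [-32, 50, -23, -31, -19, -27, 4, -31] -> [-36, 46, -27, -35, -23, -31, 0, -35] -> [-36, 46, -27, -35, -23, -31, 0] -> [-27, -35, -23, -31] -> -23
  [-1, -27, -36, 31, -10, -8] -> [-5, -31, -40, 27, -14, -12] -> [-5, -31, -40, 27, -14, -12] -> [-5, -31, 27] -> 27
  [-37, -18, -5, -16, 22] -> [-41, -22, -9, -20, 18] -> [-41, -22, -9, -20, 18] -> [-41, -9] -> -9
  [19, 44, -33, -29, 15, 45, -1] -> [15, 40, -37, -33, 11, 41, -5] -> [15, 40, -37, -33, 11, 41, -5] -> [15, -37, -33, 11, 41, -5] -> 41
  [-32, -42, 37, -16, 11, 27, -10, 29, 16] -> [-36, -46, 33, -20, 7, 23, -14, 25, 12] -> [-36, -46, 33, -20, 7, 23, -14, 25, 12] -> [33, 7, 23, 25] -> 33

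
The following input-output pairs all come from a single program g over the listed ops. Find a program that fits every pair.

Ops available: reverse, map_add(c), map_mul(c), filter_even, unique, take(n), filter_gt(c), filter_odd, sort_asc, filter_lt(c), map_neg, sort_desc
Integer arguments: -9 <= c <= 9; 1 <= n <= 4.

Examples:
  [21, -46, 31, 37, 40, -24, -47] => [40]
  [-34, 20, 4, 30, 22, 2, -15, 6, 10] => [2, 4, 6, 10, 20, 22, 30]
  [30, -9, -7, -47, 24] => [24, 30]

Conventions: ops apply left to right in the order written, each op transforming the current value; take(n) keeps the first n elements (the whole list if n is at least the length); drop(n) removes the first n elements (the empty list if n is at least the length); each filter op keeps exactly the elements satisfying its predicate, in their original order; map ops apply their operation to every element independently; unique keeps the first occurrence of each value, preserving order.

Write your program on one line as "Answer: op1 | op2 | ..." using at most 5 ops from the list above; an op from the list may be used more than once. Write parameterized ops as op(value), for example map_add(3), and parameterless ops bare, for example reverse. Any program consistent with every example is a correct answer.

sort_desc | filter_even | filter_gt(0) | reverse

Check, running the answer program on each example:
  [21, -46, 31, 37, 40, -24, -47] -> [40, 37, 31, 21, -24, -46, -47] -> [40, -24, -46] -> [40] -> [40]
  [-34, 20, 4, 30, 22, 2, -15, 6, 10] -> [30, 22, 20, 10, 6, 4, 2, -15, -34] -> [30, 22, 20, 10, 6, 4, 2, -34] -> [30, 22, 20, 10, 6, 4, 2] -> [2, 4, 6, 10, 20, 22, 30]
  [30, -9, -7, -47, 24] -> [30, 24, -7, -9, -47] -> [30, 24] -> [30, 24] -> [24, 30]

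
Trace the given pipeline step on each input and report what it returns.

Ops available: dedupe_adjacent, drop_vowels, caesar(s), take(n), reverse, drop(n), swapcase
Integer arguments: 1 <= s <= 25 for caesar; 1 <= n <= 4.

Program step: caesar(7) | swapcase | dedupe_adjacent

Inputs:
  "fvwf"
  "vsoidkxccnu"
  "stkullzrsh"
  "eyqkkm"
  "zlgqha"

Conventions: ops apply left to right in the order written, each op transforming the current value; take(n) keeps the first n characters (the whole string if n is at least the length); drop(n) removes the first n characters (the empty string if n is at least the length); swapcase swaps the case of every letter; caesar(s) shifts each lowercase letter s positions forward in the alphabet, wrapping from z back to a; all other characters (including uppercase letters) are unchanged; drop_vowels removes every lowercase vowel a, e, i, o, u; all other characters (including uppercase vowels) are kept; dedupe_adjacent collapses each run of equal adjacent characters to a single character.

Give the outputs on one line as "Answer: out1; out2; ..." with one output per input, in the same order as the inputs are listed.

Execution, op by op:
  "fvwf" -> "mcdm" -> "MCDM" -> "MCDM"
  "vsoidkxccnu" -> "czvpkrejjub" -> "CZVPKREJJUB" -> "CZVPKREJUB"
  "stkullzrsh" -> "zarbssgyzo" -> "ZARBSSGYZO" -> "ZARBSGYZO"
  "eyqkkm" -> "lfxrrt" -> "LFXRRT" -> "LFXRT"
  "zlgqha" -> "gsnxoh" -> "GSNXOH" -> "GSNXOH"

"MCDM"; "CZVPKREJUB"; "ZARBSGYZO"; "LFXRT"; "GSNXOH"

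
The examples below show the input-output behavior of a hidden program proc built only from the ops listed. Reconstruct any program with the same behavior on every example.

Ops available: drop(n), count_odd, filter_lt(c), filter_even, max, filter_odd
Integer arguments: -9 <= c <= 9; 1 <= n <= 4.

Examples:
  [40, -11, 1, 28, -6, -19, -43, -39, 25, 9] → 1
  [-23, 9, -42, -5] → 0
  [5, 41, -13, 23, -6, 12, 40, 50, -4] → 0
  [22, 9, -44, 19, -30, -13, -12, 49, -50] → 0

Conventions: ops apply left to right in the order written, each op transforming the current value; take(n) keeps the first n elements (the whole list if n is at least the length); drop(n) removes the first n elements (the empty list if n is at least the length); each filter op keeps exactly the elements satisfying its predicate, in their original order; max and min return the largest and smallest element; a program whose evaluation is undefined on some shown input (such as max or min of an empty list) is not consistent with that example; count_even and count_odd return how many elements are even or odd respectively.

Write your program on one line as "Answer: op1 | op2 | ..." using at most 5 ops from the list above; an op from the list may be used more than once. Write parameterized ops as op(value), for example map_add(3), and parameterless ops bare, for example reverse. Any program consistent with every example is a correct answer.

filter_lt(8) | filter_lt(-9) | drop(3) | count_odd

Check, running the answer program on each example:
  [40, -11, 1, 28, -6, -19, -43, -39, 25, 9] -> [-11, 1, -6, -19, -43, -39] -> [-11, -19, -43, -39] -> [-39] -> 1
  [-23, 9, -42, -5] -> [-23, -42, -5] -> [-23, -42] -> [] -> 0
  [5, 41, -13, 23, -6, 12, 40, 50, -4] -> [5, -13, -6, -4] -> [-13] -> [] -> 0
  [22, 9, -44, 19, -30, -13, -12, 49, -50] -> [-44, -30, -13, -12, -50] -> [-44, -30, -13, -12, -50] -> [-12, -50] -> 0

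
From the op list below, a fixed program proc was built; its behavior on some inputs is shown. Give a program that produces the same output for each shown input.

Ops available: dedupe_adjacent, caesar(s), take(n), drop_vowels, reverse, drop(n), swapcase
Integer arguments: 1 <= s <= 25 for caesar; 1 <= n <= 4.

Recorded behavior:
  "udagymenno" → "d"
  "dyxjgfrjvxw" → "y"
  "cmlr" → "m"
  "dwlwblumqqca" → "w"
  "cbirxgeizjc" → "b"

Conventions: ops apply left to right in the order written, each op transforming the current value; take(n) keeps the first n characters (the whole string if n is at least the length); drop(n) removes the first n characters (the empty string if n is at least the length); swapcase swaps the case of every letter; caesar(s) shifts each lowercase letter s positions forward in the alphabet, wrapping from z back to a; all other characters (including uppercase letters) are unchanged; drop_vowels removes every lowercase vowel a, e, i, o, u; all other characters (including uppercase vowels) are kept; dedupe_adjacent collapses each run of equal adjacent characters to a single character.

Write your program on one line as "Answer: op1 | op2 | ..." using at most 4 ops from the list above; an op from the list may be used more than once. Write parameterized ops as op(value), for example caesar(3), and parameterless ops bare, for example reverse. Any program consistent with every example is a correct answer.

take(2) | swapcase | drop(1) | swapcase

Check, running the answer program on each example:
  "udagymenno" -> "ud" -> "UD" -> "D" -> "d"
  "dyxjgfrjvxw" -> "dy" -> "DY" -> "Y" -> "y"
  "cmlr" -> "cm" -> "CM" -> "M" -> "m"
  "dwlwblumqqca" -> "dw" -> "DW" -> "W" -> "w"
  "cbirxgeizjc" -> "cb" -> "CB" -> "B" -> "b"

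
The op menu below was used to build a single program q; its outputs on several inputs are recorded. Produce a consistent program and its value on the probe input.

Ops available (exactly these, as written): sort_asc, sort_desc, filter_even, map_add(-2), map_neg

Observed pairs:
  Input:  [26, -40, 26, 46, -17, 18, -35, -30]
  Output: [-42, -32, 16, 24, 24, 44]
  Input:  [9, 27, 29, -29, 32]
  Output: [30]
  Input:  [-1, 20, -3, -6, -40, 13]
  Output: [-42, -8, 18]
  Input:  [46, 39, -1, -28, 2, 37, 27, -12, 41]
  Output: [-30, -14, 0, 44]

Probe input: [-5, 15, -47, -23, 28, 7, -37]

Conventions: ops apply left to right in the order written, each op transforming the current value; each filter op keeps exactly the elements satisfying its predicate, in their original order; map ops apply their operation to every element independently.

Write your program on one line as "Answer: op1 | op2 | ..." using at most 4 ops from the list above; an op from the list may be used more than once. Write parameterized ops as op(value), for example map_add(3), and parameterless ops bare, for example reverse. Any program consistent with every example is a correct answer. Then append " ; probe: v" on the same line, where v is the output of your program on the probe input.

filter_even | map_add(-2) | sort_asc ; probe: [26]

Check, running the answer program on each example:
  [26, -40, 26, 46, -17, 18, -35, -30] -> [26, -40, 26, 46, 18, -30] -> [24, -42, 24, 44, 16, -32] -> [-42, -32, 16, 24, 24, 44]
  [9, 27, 29, -29, 32] -> [32] -> [30] -> [30]
  [-1, 20, -3, -6, -40, 13] -> [20, -6, -40] -> [18, -8, -42] -> [-42, -8, 18]
  [46, 39, -1, -28, 2, 37, 27, -12, 41] -> [46, -28, 2, -12] -> [44, -30, 0, -14] -> [-30, -14, 0, 44]
  probe: [-5, 15, -47, -23, 28, 7, -37] -> [28] -> [26] -> [26]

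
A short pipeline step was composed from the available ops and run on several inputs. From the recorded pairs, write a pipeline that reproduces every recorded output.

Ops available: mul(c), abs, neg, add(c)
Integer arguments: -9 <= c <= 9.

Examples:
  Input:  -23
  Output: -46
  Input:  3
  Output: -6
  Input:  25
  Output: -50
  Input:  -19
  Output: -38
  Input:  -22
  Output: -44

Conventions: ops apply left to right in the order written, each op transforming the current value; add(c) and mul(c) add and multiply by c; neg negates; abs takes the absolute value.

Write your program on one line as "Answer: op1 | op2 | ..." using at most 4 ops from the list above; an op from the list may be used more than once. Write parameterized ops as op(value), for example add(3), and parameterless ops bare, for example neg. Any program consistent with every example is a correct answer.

abs | neg | mul(2)

Check, running the answer program on each example:
  -23 -> 23 -> -23 -> -46
  3 -> 3 -> -3 -> -6
  25 -> 25 -> -25 -> -50
  -19 -> 19 -> -19 -> -38
  -22 -> 22 -> -22 -> -44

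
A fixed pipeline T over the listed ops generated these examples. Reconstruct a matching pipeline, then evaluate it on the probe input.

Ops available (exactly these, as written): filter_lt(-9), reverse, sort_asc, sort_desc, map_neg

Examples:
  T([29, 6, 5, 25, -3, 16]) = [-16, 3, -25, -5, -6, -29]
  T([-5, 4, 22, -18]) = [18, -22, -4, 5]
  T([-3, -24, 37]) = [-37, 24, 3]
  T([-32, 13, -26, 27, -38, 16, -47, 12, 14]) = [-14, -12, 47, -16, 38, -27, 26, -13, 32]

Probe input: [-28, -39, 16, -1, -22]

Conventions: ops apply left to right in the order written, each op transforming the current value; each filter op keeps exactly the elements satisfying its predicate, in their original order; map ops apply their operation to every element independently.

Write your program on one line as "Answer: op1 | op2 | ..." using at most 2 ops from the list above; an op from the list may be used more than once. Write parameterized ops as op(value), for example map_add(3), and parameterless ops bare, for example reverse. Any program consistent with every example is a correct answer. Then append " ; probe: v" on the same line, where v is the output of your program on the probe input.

map_neg | reverse ; probe: [22, 1, -16, 39, 28]

Check, running the answer program on each example:
  [29, 6, 5, 25, -3, 16] -> [-29, -6, -5, -25, 3, -16] -> [-16, 3, -25, -5, -6, -29]
  [-5, 4, 22, -18] -> [5, -4, -22, 18] -> [18, -22, -4, 5]
  [-3, -24, 37] -> [3, 24, -37] -> [-37, 24, 3]
  [-32, 13, -26, 27, -38, 16, -47, 12, 14] -> [32, -13, 26, -27, 38, -16, 47, -12, -14] -> [-14, -12, 47, -16, 38, -27, 26, -13, 32]
  probe: [-28, -39, 16, -1, -22] -> [28, 39, -16, 1, 22] -> [22, 1, -16, 39, 28]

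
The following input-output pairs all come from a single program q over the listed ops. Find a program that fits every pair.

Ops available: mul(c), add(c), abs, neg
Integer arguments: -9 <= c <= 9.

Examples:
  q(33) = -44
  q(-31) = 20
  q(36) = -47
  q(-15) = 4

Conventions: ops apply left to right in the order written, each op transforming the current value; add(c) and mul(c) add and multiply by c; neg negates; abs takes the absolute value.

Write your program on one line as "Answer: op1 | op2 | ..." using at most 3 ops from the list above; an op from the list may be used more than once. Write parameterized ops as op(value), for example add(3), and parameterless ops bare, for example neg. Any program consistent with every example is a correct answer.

neg | add(-3) | add(-8)

Check, running the answer program on each example:
  33 -> -33 -> -36 -> -44
  -31 -> 31 -> 28 -> 20
  36 -> -36 -> -39 -> -47
  -15 -> 15 -> 12 -> 4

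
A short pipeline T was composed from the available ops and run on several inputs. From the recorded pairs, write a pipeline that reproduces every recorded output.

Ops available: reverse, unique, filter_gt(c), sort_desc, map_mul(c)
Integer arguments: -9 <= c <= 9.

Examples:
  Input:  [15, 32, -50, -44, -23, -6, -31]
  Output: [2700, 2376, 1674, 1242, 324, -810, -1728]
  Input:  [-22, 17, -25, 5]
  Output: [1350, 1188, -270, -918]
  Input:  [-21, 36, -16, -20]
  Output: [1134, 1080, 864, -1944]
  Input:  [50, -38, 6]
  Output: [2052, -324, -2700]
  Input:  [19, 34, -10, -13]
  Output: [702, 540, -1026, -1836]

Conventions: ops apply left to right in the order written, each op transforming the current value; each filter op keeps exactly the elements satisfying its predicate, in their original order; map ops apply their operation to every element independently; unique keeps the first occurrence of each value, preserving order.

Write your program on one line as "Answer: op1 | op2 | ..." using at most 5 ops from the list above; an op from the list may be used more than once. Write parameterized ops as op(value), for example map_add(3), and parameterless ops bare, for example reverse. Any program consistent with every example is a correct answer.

map_mul(-9) | map_mul(6) | reverse | sort_desc

Check, running the answer program on each example:
  [15, 32, -50, -44, -23, -6, -31] -> [-135, -288, 450, 396, 207, 54, 279] -> [-810, -1728, 2700, 2376, 1242, 324, 1674] -> [1674, 324, 1242, 2376, 2700, -1728, -810] -> [2700, 2376, 1674, 1242, 324, -810, -1728]
  [-22, 17, -25, 5] -> [198, -153, 225, -45] -> [1188, -918, 1350, -270] -> [-270, 1350, -918, 1188] -> [1350, 1188, -270, -918]
  [-21, 36, -16, -20] -> [189, -324, 144, 180] -> [1134, -1944, 864, 1080] -> [1080, 864, -1944, 1134] -> [1134, 1080, 864, -1944]
  [50, -38, 6] -> [-450, 342, -54] -> [-2700, 2052, -324] -> [-324, 2052, -2700] -> [2052, -324, -2700]
  [19, 34, -10, -13] -> [-171, -306, 90, 117] -> [-1026, -1836, 540, 702] -> [702, 540, -1836, -1026] -> [702, 540, -1026, -1836]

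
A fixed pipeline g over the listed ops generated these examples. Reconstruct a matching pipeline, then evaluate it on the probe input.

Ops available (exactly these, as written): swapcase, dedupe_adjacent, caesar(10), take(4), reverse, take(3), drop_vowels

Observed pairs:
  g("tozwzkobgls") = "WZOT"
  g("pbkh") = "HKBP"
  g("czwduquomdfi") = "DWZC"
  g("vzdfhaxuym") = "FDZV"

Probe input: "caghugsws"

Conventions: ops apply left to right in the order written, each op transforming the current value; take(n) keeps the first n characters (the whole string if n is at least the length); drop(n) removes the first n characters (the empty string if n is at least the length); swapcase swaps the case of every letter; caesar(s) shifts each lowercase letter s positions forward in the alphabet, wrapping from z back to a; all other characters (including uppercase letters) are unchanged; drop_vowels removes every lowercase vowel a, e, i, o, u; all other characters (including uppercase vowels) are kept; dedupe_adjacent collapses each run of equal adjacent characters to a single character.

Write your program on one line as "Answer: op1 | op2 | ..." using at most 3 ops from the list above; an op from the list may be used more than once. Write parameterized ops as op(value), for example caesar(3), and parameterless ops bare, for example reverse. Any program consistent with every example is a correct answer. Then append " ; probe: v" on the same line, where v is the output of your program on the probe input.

swapcase | take(4) | reverse ; probe: "HGAC"

Check, running the answer program on each example:
  "tozwzkobgls" -> "TOZWZKOBGLS" -> "TOZW" -> "WZOT"
  "pbkh" -> "PBKH" -> "PBKH" -> "HKBP"
  "czwduquomdfi" -> "CZWDUQUOMDFI" -> "CZWD" -> "DWZC"
  "vzdfhaxuym" -> "VZDFHAXUYM" -> "VZDF" -> "FDZV"
  probe: "caghugsws" -> "CAGHUGSWS" -> "CAGH" -> "HGAC"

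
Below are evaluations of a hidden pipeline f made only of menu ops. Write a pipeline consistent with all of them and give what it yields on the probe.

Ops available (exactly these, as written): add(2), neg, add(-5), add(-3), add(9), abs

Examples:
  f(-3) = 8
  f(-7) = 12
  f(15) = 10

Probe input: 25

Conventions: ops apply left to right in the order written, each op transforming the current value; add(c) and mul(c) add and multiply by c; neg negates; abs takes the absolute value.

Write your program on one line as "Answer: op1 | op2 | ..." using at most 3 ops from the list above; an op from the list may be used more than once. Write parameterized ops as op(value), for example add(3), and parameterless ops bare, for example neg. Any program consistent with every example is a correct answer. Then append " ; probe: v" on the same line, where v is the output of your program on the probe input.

add(-5) | abs ; probe: 20

Check, running the answer program on each example:
  -3 -> -8 -> 8
  -7 -> -12 -> 12
  15 -> 10 -> 10
  probe: 25 -> 20 -> 20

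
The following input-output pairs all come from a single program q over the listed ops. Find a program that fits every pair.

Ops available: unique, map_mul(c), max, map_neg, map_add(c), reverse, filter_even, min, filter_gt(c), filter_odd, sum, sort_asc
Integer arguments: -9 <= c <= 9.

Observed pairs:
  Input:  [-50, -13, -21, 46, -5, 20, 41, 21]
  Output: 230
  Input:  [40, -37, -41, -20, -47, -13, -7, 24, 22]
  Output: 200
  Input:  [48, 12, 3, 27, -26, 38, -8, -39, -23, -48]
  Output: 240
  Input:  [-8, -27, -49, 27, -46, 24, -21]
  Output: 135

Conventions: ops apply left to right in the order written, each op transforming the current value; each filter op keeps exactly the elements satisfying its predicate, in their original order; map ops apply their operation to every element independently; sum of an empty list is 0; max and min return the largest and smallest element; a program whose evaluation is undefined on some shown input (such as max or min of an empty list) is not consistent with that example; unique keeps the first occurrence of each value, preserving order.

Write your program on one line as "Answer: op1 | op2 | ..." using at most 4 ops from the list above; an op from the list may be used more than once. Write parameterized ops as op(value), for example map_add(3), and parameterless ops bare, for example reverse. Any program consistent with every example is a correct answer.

map_mul(5) | reverse | max

Check, running the answer program on each example:
  [-50, -13, -21, 46, -5, 20, 41, 21] -> [-250, -65, -105, 230, -25, 100, 205, 105] -> [105, 205, 100, -25, 230, -105, -65, -250] -> 230
  [40, -37, -41, -20, -47, -13, -7, 24, 22] -> [200, -185, -205, -100, -235, -65, -35, 120, 110] -> [110, 120, -35, -65, -235, -100, -205, -185, 200] -> 200
  [48, 12, 3, 27, -26, 38, -8, -39, -23, -48] -> [240, 60, 15, 135, -130, 190, -40, -195, -115, -240] -> [-240, -115, -195, -40, 190, -130, 135, 15, 60, 240] -> 240
  [-8, -27, -49, 27, -46, 24, -21] -> [-40, -135, -245, 135, -230, 120, -105] -> [-105, 120, -230, 135, -245, -135, -40] -> 135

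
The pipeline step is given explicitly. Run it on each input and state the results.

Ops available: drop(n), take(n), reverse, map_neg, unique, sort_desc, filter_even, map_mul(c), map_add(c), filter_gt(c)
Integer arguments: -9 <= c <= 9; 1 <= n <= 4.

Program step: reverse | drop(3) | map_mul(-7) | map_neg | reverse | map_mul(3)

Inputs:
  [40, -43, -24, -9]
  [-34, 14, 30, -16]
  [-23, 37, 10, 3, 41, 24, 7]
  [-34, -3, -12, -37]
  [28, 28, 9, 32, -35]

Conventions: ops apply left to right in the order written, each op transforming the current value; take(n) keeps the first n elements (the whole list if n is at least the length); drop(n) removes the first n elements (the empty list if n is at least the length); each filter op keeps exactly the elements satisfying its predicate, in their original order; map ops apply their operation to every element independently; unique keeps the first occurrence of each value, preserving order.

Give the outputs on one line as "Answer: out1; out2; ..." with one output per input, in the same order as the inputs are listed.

[840]; [-714]; [-483, 777, 210, 63]; [-714]; [588, 588]

Execution, op by op:
  [40, -43, -24, -9] -> [-9, -24, -43, 40] -> [40] -> [-280] -> [280] -> [280] -> [840]
  [-34, 14, 30, -16] -> [-16, 30, 14, -34] -> [-34] -> [238] -> [-238] -> [-238] -> [-714]
  [-23, 37, 10, 3, 41, 24, 7] -> [7, 24, 41, 3, 10, 37, -23] -> [3, 10, 37, -23] -> [-21, -70, -259, 161] -> [21, 70, 259, -161] -> [-161, 259, 70, 21] -> [-483, 777, 210, 63]
  [-34, -3, -12, -37] -> [-37, -12, -3, -34] -> [-34] -> [238] -> [-238] -> [-238] -> [-714]
  [28, 28, 9, 32, -35] -> [-35, 32, 9, 28, 28] -> [28, 28] -> [-196, -196] -> [196, 196] -> [196, 196] -> [588, 588]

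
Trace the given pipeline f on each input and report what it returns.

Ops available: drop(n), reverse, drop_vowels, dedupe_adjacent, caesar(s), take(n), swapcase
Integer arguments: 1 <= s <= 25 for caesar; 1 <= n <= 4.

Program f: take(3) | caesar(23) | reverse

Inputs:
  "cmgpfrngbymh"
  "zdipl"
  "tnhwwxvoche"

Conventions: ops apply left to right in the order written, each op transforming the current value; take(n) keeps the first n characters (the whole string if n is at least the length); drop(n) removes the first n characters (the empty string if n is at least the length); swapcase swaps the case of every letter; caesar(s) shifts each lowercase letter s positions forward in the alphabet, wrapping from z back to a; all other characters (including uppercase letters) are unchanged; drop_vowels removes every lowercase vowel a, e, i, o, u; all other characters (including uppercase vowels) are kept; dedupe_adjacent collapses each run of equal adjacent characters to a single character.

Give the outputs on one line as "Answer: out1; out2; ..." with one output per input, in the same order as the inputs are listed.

"djz"; "faw"; "ekq"

Execution, op by op:
  "cmgpfrngbymh" -> "cmg" -> "zjd" -> "djz"
  "zdipl" -> "zdi" -> "waf" -> "faw"
  "tnhwwxvoche" -> "tnh" -> "qke" -> "ekq"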